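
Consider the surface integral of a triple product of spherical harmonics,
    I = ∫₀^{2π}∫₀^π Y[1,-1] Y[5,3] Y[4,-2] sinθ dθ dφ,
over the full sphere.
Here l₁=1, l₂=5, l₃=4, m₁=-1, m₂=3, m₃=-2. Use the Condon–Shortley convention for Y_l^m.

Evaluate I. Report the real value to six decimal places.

Checks pass: Σm=0; 10 even; l₃=4∈[4,6].
(2·1+1)(2·5+1)(2·4+1) = 297
Δ: 2! 0! 8! / 11! → 1/495
sum: t=1:−1/576 = -1/576
3j²(1 5 4; 0 0 0) = Δ·Π!·Σ² = 5/99  (sign -1)
sum: t=2:+1/2880 = 1/2880
3j²(1 5 4; -1 3 -2) = Δ·Π!·Σ² = 28/495  (sign +1)
combine: 4πI² = 297·5/99·28/495 = 28/33
take √, sign -1: I = -0.25984664

-0.259847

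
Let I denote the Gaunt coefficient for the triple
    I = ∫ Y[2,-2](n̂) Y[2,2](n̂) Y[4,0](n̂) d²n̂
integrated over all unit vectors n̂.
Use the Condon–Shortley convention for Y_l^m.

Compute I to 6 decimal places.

Checks pass: Σm=0; 8 even; l₃=4∈[0,4].
(2·2+1)(2·2+1)(2·4+1) = 225
Δ: 0! 4! 4! / 9! → 1/630
sum: t=0:+1/16 = 1/16
3j²(2 2 4; 0 0 0) = Δ·Π!·Σ² = 2/35  (sign +1)
sum: t=0:+1/576 = 1/576
3j²(2 2 4; -2 2 0) = Δ·Π!·Σ² = 1/630  (sign +1)
combine: 4πI² = 225·2/35·1/630 = 1/49
take √, sign +1: I = 0.04029926

0.040299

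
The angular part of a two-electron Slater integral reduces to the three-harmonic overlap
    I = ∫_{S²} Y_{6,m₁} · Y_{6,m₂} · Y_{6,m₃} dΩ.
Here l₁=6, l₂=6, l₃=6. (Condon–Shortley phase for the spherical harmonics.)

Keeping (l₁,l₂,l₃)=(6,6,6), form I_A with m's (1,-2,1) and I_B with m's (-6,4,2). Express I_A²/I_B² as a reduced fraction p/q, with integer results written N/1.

l's match ⇒ only the (l;m) 3-j factors differ between A and B.
A: triangle coeff Δ(6,6,6) = 1/325909584; Σ_t [0,4]: t=0:+1/4147200 t=1:−1/207360 t=2:+1/82944 t=3:−1/207360 t=4:+1/4147200 = 1/345600; (3j)²=420/46189 [(6 6 6; 1 -2 1)], sign=-1
B: triangle coeff Δ(6,6,6) = 1/325909584; Σ_t [6,6]: t=6:+1/24883200 = 1/24883200; (3j)²=70/4199 [(6 6 6; -6 4 2)], sign=+1
I_A²/I_B² = (420/46189)/(70/4199) = 6/11

6/11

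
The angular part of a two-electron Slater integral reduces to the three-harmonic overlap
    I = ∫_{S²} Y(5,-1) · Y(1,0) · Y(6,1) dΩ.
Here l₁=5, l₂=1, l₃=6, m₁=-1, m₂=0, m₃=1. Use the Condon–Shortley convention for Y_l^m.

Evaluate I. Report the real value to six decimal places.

-0.241725

Checks pass: Σm=0; 12 even; l₃=6∈[4,6].
(2·5+1)(2·1+1)(2·6+1) = 429
Δ: 0! 10! 2! / 13! → 1/858
sum: t=0:+1/14400 = 1/14400
3j²(5 1 6; 0 0 0) = Δ·Π!·Σ² = 6/143  (sign +1)
sum: t=0:+1/17280 = 1/17280
3j²(5 1 6; -1 0 1) = Δ·Π!·Σ² = 35/858  (sign -1)
combine: 4πI² = 429·6/143·35/858 = 105/143
take √, sign -1: I = -0.24172507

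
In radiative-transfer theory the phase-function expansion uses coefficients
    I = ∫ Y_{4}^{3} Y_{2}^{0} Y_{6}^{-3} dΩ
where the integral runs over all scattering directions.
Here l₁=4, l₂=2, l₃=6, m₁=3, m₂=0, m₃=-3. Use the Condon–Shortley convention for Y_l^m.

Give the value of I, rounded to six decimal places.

Checks pass: Σm=0; 12 even; l₃=6∈[2,6].
(2·4+1)(2·2+1)(2·6+1) = 585
Δ: 0! 8! 4! / 13! → 1/6435
sum: t=0:+1/2304 = 1/2304
3j²(4 2 6; 0 0 0) = Δ·Π!·Σ² = 5/143  (sign +1)
sum: t=0:+1/20160 = 1/20160
3j²(4 2 6; 3 0 -3) = Δ·Π!·Σ² = 12/715  (sign -1)
combine: 4πI² = 585·5/143·12/715 = 540/1573
take √, sign -1: I = -0.16528277

-0.165283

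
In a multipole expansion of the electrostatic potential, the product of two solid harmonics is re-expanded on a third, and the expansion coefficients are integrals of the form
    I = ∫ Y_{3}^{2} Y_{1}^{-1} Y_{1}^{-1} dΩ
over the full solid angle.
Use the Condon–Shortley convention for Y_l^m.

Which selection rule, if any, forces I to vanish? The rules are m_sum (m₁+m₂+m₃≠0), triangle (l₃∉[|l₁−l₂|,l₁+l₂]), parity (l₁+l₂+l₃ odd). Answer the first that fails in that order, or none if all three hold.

azimuthal sum: 2 − 1 − 1 = 0  ✓
2 ≤ 1 ≤ 4 (triangle on l)  ✗
L = 3 + 1 + 1 = 5 (odd)

triangle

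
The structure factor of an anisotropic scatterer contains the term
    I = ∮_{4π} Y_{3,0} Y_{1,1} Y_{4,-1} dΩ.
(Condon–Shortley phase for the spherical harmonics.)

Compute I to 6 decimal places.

-0.194664

Rules hold: Σm=0, L=8 even, 2≤4≤4.
N = 7·3·9 = 189
Δ = 0!·6!·2!/9! = 1/252
Racah Σ t=0..0: t=0:+1/36 = 1/36
⇒ 3j(3 1 4; 0 0 0)² = 4/63, sgn +1
Racah Σ t=0..0: t=0:+1/72 = 1/72
⇒ 3j(3 1 4; 0 1 -1)² = 5/126, sgn -1
4πI² = N·(3j₀)²·(3jₘ)² = 10/21
I = -1·√(0.47619/4π) = -0.19466390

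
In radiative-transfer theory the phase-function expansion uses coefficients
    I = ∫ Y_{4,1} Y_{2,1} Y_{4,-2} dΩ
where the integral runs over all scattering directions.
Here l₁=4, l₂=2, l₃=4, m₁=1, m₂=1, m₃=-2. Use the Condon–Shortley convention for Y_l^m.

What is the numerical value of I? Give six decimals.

0.127700

Rules hold: Σm=0, L=10 even, 2≤4≤6.
N = 9·5·9 = 405
Δ = 2!·6!·2!/11! = 1/13860
Racah Σ t=0..2: t=0:+1/192 t=1:−1/36 t=2:+1/192 = -5/288
⇒ 3j(4 2 4; 0 0 0)² = 20/693, sgn -1
Racah Σ t=1..2: t=1:−1/96 t=2:+1/240 = -1/160
⇒ 3j(4 2 4; 1 1 -2)² = 27/1540, sgn -1
4πI² = N·(3j₀)²·(3jₘ)² = 1215/5929
I = +1·√(0.204925/4π) = 0.12770047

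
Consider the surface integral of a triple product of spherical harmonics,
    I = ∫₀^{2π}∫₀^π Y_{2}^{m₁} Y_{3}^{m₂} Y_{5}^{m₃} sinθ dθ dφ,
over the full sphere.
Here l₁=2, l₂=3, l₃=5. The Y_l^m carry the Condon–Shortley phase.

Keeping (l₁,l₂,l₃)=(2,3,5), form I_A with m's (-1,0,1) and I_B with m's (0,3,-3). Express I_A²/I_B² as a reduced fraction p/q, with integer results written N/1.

20/7

Shared (l₁,l₂,l₃)=(2,3,5): N and (l;000)² cancel in I_A²/I_B².
A: Δ = 0!·4!·6!/11! = 1/2310; Racah Σ t=0..0: t=0:+1/216 = 1/216; ⇒ 3j(2 3 5; -1 0 1)² = 8/231, sgn +1
B: Δ = 0!·4!·6!/11! = 1/2310; Racah Σ t=0..0: t=0:+1/2880 = 1/2880; ⇒ 3j(2 3 5; 0 3 -3)² = 2/165, sgn +1
I_A²/I_B² = (8/231)/(2/165) = 20/7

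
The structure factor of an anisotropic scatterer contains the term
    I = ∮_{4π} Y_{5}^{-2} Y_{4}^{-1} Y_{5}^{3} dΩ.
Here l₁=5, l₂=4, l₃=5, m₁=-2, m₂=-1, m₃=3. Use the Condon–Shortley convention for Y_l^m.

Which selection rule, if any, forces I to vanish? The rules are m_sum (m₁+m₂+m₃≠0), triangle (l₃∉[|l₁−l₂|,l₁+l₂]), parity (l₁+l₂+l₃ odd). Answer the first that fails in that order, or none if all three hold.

none

azimuthal sum: -2 − 1 + 3 = 0  ✓
1 ≤ 5 ≤ 9 (triangle on l)  ✓
L = 5 + 4 + 5 = 14 (even)  ✓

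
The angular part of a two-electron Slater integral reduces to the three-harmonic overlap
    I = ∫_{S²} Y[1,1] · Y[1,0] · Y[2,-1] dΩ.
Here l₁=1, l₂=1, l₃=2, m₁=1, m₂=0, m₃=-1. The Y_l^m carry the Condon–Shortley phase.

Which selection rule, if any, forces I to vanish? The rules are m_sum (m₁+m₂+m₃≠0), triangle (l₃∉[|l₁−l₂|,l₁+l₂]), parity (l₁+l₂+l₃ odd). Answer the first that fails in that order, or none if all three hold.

none

azimuthal sum: 1 + 0 − 1 = 0  ✓
0 ≤ 2 ≤ 2 (triangle on l)  ✓
L = 1 + 1 + 2 = 4 (even)  ✓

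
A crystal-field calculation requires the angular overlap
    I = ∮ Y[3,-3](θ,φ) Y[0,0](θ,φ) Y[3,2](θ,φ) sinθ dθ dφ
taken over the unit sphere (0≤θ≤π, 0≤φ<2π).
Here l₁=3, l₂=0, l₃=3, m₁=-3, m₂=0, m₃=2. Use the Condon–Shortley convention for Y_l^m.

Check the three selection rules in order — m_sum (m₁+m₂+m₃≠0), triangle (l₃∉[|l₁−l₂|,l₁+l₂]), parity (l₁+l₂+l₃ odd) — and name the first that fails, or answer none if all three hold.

azimuthal sum: -3 + 0 + 2 = -1  ✗
3 ≤ 3 ≤ 3 (triangle on l)
L = 3 + 0 + 3 = 6 (even)

m_sum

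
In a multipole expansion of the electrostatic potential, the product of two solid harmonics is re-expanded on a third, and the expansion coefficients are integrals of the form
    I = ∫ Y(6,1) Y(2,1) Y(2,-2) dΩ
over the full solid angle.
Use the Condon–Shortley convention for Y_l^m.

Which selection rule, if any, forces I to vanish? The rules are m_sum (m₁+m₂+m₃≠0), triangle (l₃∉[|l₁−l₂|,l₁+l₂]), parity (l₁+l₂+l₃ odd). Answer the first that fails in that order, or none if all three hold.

triangle

m₁+m₂+m₃ = 1 + 1 − 2 = 0  ✓
triangle: |6−2|=4 ≤ l₃=2 ≤ 6+2=8  ✗
parity: l₁+l₂+l₃ = 10 is even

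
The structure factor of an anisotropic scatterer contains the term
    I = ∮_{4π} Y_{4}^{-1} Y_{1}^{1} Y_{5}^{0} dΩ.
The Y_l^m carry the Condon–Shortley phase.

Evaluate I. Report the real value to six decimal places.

0.155288

Checks pass: Σm=0; 10 even; l₃=5∈[3,5].
(2·4+1)(2·1+1)(2·5+1) = 297
Δ: 0! 8! 2! / 11! → 1/495
sum: t=0:+1/576 = 1/576
3j²(4 1 5; 0 0 0) = Δ·Π!·Σ² = 5/99  (sign -1)
sum: t=0:+1/1440 = 1/1440
3j²(4 1 5; -1 1 0) = Δ·Π!·Σ² = 2/99  (sign -1)
combine: 4πI² = 297·5/99·2/99 = 10/33
take √, sign +1: I = 0.15528807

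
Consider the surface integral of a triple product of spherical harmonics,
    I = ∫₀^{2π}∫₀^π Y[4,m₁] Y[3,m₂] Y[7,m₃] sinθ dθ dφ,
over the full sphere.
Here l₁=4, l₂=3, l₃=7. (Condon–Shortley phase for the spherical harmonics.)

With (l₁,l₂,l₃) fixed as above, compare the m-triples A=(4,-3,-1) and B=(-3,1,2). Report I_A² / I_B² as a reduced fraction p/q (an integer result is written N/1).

1/180

Shared (l₁,l₂,l₃)=(4,3,7): N and (l;000)² cancel in I_A²/I_B².
A: Δ = 0!·8!·6!/15! = 1/45045; Racah Σ t=0..0: t=0:+1/29030400 = 1/29030400; ⇒ 3j(4 3 7; 4 -3 -1)² = 1/45045, sgn +1
B: Δ = 0!·8!·6!/15! = 1/45045; Racah Σ t=0..0: t=0:+1/241920 = 1/241920; ⇒ 3j(4 3 7; -3 1 2)² = 4/1001, sgn -1
I_A²/I_B² = (1/45045)/(4/1001) = 1/180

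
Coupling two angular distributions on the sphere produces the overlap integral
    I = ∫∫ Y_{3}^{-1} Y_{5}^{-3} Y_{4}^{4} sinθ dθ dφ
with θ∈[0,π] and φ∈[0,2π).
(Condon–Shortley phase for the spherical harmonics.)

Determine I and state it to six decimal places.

Checks pass: Σm=0; 12 even; l₃=4∈[2,8].
(2·3+1)(2·5+1)(2·4+1) = 693
Δ: 4! 2! 6! / 13! → 1/180180
sum: t=1:−1/576 t=2:+1/144 t=3:−1/576 = 1/288
3j²(3 5 4; 0 0 0) = Δ·Π!·Σ² = 20/1001  (sign +1)
sum: t=2:+1/5760 = 1/5760
3j²(3 5 4; -1 -3 4) = Δ·Π!·Σ² = 56/2145  (sign +1)
combine: 4πI² = 693·20/1001·56/2145 = 672/1859
take √, sign +1: I = 0.16960553

0.169606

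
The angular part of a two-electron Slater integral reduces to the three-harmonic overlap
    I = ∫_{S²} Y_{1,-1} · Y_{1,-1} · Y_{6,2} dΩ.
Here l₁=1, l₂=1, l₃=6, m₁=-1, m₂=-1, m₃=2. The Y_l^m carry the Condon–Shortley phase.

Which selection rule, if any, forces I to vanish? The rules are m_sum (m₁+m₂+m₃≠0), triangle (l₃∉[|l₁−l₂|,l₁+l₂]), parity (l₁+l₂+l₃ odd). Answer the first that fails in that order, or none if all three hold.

triangle

Σmᵢ = 0  ✓
l₃∈[|l₁−l₂|,l₁+l₂]=[0,2], have l₃=6  ✗
Σlᵢ = 8 ⇒ even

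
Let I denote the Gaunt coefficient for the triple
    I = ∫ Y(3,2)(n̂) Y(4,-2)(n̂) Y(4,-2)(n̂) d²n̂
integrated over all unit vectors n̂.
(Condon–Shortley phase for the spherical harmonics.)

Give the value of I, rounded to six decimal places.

0.000000

2 − 2 − 2 = -2 ≠ 0: azimuthal integral kills it; I = 0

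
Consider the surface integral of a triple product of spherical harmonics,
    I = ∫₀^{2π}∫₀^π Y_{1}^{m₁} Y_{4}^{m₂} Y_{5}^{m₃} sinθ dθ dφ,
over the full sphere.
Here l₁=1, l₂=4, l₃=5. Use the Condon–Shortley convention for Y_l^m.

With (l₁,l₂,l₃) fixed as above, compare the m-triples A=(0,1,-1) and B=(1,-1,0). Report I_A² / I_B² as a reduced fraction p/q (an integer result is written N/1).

12/5

Shared (l₁,l₂,l₃)=(1,4,5): N and (l;000)² cancel in I_A²/I_B².
A: Δ = 0!·2!·8!/11! = 1/495; Racah Σ t=0..0: t=0:+1/720 = 1/720; ⇒ 3j(1 4 5; 0 1 -1)² = 8/165, sgn +1
B: Δ = 0!·2!·8!/11! = 1/495; Racah Σ t=0..0: t=0:+1/1440 = 1/1440; ⇒ 3j(1 4 5; 1 -1 0)² = 2/99, sgn -1
I_A²/I_B² = (8/165)/(2/99) = 12/5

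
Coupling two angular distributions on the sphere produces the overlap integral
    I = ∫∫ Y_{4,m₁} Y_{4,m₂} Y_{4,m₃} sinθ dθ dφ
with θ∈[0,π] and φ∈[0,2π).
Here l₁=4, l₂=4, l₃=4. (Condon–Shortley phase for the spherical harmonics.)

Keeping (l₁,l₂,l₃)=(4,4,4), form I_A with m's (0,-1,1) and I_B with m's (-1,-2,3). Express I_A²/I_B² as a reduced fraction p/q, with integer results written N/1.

Same 4,4,4: normalisation and zero-m 3j drop out of the ratio.
A: Δ: 4! 4! 4! / 13! → 1/450450; sum: t=0:+1/3456 t=1:−1/144 t=2:+1/96 t=3:−1/864 = 1/384; 3j²(4 4 4; 0 -1 1) = Δ·Π!·Σ² = 9/2002  (sign -1)
B: Δ: 4! 4! 4! / 13! → 1/450450; sum: t=1:−1/864 t=2:+1/576 = 1/1728; 3j²(4 4 4; -1 -2 3) = Δ·Π!·Σ² = 5/1287  (sign -1)
I_A²/I_B² = (9/2002)/(5/1287) = 81/70

81/70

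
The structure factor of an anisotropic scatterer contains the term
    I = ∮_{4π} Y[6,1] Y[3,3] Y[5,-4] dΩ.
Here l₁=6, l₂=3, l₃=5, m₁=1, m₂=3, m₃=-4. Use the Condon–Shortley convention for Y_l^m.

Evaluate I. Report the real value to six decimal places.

m-sum 0 ✓  L=14 even ✓  3≤5≤9 ✓
Π(2lᵢ+1) = 13×7×11 = 1001
triangle coeff Δ(6,3,5) = 1/675675
Σ_t [1,3]: t=1:−1/8640 t=2:+1/2304 t=3:−1/8640 = 7/34560
(3j)²=7/429 [(6 3 5; 0 0 0)], sign=-1
Σ_t [4,4]: t=4:+1/241920 = 1/241920
(3j)²=4/1001 [(6 3 5; 1 3 -4)], sign=-1
⇒ 4πI² = 28/429
I = (+1)√(28/429/(4π)) = 0.07206849

0.072068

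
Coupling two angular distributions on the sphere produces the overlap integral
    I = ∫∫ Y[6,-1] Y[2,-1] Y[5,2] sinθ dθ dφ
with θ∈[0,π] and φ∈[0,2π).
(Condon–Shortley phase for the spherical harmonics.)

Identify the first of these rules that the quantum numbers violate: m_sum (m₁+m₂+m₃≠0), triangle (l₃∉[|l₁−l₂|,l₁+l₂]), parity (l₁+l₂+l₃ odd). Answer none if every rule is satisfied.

parity

m₁+m₂+m₃ = -1 − 1 + 2 = 0  ✓
triangle: |6−2|=4 ≤ l₃=5 ≤ 6+2=8  ✓
parity: l₁+l₂+l₃ = 13 is odd  ✗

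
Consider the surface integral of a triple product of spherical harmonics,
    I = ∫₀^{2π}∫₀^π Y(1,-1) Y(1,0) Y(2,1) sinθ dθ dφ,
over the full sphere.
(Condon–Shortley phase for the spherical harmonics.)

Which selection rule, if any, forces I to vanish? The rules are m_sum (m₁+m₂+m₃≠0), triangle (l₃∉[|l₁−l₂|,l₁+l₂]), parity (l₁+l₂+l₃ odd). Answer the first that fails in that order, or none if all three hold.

none

azimuthal sum: -1 + 0 + 1 = 0  ✓
0 ≤ 2 ≤ 2 (triangle on l)  ✓
L = 1 + 1 + 2 = 4 (even)  ✓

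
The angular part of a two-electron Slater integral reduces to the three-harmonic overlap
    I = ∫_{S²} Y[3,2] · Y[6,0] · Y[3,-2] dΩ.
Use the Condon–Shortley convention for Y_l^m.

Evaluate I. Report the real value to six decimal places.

Checks pass: Σm=0; 12 even; l₃=3∈[3,9].
(2·3+1)(2·6+1)(2·3+1) = 637
Δ: 6! 0! 6! / 13! → 1/12012
sum: t=3:−1/1296 = -1/1296
3j²(3 6 3; 0 0 0) = Δ·Π!·Σ² = 100/3003  (sign +1)
sum: t=1:−1/14400 = -1/14400
3j²(3 6 3; 2 0 -2) = Δ·Π!·Σ² = 3/1001  (sign +1)
combine: 4πI² = 637·100/3003·3/1001 = 100/1573
take √, sign +1: I = 0.07112638

0.071126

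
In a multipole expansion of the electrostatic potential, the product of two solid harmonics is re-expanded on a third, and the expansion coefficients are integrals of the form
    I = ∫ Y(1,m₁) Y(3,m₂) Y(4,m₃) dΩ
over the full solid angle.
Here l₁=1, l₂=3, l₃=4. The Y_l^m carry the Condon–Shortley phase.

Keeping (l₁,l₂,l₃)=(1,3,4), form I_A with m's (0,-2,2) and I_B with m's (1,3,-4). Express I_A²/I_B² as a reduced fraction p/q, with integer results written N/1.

l's match ⇒ only the (l;m) 3-j factors differ between A and B.
A: triangle coeff Δ(1,3,4) = 1/252; Σ_t [0,0]: t=0:+1/120 = 1/120; (3j)²=1/21 [(1 3 4; 0 -2 2)], sign=+1
B: triangle coeff Δ(1,3,4) = 1/252; Σ_t [0,0]: t=0:+1/1440 = 1/1440; (3j)²=1/9 [(1 3 4; 1 3 -4)], sign=+1
I_A²/I_B² = (1/21)/(1/9) = 3/7

3/7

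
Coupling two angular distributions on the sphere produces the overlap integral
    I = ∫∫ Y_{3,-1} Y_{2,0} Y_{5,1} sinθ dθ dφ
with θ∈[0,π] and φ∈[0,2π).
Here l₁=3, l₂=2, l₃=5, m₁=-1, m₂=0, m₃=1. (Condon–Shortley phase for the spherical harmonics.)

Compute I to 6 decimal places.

-0.227318

Checks pass: Σm=0; 10 even; l₃=5∈[1,5].
(2·3+1)(2·2+1)(2·5+1) = 385
Δ: 0! 6! 4! / 11! → 1/2310
sum: t=0:+1/144 = 1/144
3j²(3 2 5; 0 0 0) = Δ·Π!·Σ² = 10/231  (sign -1)
sum: t=0:+1/192 = 1/192
3j²(3 2 5; -1 0 1) = Δ·Π!·Σ² = 3/77  (sign +1)
combine: 4πI² = 385·10/231·3/77 = 50/77
take √, sign -1: I = -0.22731846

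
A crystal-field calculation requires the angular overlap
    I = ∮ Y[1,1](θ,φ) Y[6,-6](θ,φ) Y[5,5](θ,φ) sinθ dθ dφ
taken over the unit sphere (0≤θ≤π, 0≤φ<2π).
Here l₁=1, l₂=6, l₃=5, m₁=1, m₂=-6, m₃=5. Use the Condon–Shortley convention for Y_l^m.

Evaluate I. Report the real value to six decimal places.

m-sum 0 ✓  L=12 even ✓  5≤5≤7 ✓
Π(2lᵢ+1) = 3×13×11 = 429
triangle coeff Δ(1,6,5) = 1/858
Σ_t [1,1]: t=1:−1/14400 = -1/14400
(3j)²=6/143 [(1 6 5; 0 0 0)], sign=+1
Σ_t [0,0]: t=0:+1/7257600 = 1/7257600
(3j)²=1/13 [(1 6 5; 1 -6 5)], sign=+1
⇒ 4πI² = 18/13
I = (+1)√(18/13/(4π)) = 0.33194004

0.331940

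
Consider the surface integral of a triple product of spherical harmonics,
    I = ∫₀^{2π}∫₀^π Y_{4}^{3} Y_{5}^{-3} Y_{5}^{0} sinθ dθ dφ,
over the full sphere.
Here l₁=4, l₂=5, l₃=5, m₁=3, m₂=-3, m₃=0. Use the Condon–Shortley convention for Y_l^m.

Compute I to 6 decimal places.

Rules hold: Σm=0, L=14 even, 1≤5≤9.
N = 9·11·11 = 1089
Δ = 4!·4!·6!/15! = 1/3153150
Racah Σ t=0..4: t=0:+1/69120 t=1:−1/1728 t=2:+1/576 t=3:−1/1728 t=4:+1/69120 = 7/11520
⇒ 3j(4 5 5; 0 0 0)² = 2/143, sgn -1
Racah Σ t=0..1: t=0:+1/6912 t=1:−1/17280 = 1/11520
⇒ 3j(4 5 5; 3 -3 0)² = 2/143, sgn -1
4πI² = N·(3j₀)²·(3jₘ)² = 36/169
I = +1·√(0.213018/4π) = 0.13019760

0.130198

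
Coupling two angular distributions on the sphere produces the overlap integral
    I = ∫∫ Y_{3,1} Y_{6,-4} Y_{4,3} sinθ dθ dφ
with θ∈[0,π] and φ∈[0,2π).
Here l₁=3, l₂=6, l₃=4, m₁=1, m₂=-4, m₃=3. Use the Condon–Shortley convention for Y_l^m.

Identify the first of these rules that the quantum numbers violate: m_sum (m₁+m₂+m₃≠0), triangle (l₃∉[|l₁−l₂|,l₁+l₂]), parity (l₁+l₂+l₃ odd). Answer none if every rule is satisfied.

parity

m₁+m₂+m₃ = 1 − 4 + 3 = 0  ✓
triangle: |3−6|=3 ≤ l₃=4 ≤ 3+6=9  ✓
parity: l₁+l₂+l₃ = 13 is odd  ✗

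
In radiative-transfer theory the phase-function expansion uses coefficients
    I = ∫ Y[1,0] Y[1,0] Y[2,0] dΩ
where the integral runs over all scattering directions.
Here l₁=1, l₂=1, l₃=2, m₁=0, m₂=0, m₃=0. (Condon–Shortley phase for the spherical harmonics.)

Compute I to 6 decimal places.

Rules hold: Σm=0, L=4 even, 0≤2≤2.
N = 3·3·5 = 45
Δ = 0!·2!·2!/5! = 1/30
Racah Σ t=0..0: t=0:+1/1 = 1/1
⇒ 3j(1 1 2; 0 0 0)² = 2/15, sgn +1
(m-triple is (0,0,0) — same symbol as above.)
4πI² = N·(3j₀)²·(3jₘ)² = 4/5
I = +1·√(0.8/4π) = 0.25231325

0.252313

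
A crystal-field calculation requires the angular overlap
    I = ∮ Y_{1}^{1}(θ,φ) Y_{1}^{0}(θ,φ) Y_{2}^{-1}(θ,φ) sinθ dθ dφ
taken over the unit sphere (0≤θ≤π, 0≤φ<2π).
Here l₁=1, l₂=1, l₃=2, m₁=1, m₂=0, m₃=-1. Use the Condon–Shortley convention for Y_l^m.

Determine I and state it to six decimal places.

-0.218510

m-sum 0 ✓  L=4 even ✓  0≤2≤2 ✓
Π(2lᵢ+1) = 3×3×5 = 45
triangle coeff Δ(1,1,2) = 1/30
Σ_t [0,0]: t=0:+1/1 = 1/1
(3j)²=2/15 [(1 1 2; 0 0 0)], sign=+1
Σ_t [0,0]: t=0:+1/2 = 1/2
(3j)²=1/10 [(1 1 2; 1 0 -1)], sign=-1
⇒ 4πI² = 3/5
I = (-1)√(3/5/(4π)) = -0.21850969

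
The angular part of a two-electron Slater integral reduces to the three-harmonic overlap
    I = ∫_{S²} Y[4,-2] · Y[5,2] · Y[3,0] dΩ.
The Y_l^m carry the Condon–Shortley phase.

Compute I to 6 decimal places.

Checks pass: Σm=0; 12 even; l₃=3∈[1,9].
(2·4+1)(2·5+1)(2·3+1) = 693
Δ: 6! 2! 4! / 13! → 1/180180
sum: t=2:+1/576 t=3:−1/144 t=4:+1/576 = -1/288
3j²(4 5 3; 0 0 0) = Δ·Π!·Σ² = 20/1001  (sign +1)
sum: t=4:+1/576 t=5:−1/480 t=6:+1/8640 = -1/4320
3j²(4 5 3; -2 2 0) = Δ·Π!·Σ² = 1/2145  (sign +1)
combine: 4πI² = 693·20/1001·1/2145 = 12/1859
take √, sign +1: I = 0.02266449

0.022664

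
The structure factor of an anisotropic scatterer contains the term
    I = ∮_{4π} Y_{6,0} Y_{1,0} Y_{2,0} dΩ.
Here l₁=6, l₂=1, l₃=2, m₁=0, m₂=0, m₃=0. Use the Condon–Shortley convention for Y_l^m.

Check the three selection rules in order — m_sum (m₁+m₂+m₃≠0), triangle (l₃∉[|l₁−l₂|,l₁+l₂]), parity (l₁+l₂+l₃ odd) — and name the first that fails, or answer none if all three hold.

Σmᵢ = 0  ✓
l₃∈[|l₁−l₂|,l₁+l₂]=[5,7], have l₃=2  ✗
Σlᵢ = 9 ⇒ odd

triangle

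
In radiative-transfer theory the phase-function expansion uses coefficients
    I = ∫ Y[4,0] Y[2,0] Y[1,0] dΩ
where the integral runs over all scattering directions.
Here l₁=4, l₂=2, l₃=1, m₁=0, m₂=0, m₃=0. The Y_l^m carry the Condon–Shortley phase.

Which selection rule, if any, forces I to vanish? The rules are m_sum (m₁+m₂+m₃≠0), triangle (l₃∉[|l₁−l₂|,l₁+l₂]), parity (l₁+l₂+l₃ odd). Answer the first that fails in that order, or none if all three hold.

Σmᵢ = 0  ✓
l₃∈[|l₁−l₂|,l₁+l₂]=[2,6], have l₃=1  ✗
Σlᵢ = 7 ⇒ odd

triangle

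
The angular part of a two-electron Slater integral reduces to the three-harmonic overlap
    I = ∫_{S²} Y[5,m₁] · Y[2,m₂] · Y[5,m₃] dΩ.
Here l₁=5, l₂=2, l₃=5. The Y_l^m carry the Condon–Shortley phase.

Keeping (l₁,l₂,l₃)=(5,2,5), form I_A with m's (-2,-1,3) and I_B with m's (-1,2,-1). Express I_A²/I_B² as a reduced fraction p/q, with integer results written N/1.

Shared (l₁,l₂,l₃)=(5,2,5): N and (l;000)² cancel in I_A²/I_B².
A: Δ = 2!·8!·2!/13! = 1/38610; Racah Σ t=0..1: t=0:+1/10080 t=1:−1/2880 = -1/4032; ⇒ 3j(5 2 5; -2 -1 3)² = 10/429, sgn -1
B: Δ = 2!·8!·2!/13! = 1/38610; Racah Σ t=2..2: t=2:+1/2304 = 1/2304; ⇒ 3j(5 2 5; -1 2 -1)² = 5/143, sgn +1
I_A²/I_B² = (10/429)/(5/143) = 2/3

2/3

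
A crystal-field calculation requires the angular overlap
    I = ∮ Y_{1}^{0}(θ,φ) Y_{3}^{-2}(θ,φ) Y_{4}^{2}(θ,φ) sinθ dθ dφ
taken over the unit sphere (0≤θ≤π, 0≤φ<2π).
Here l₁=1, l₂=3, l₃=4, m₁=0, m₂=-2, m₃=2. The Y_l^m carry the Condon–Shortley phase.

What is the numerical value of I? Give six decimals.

m-sum 0 ✓  L=8 even ✓  2≤4≤4 ✓
Π(2lᵢ+1) = 3×7×9 = 189
triangle coeff Δ(1,3,4) = 1/252
Σ_t [0,0]: t=0:+1/36 = 1/36
(3j)²=4/63 [(1 3 4; 0 0 0)], sign=+1
Σ_t [0,0]: t=0:+1/120 = 1/120
(3j)²=1/21 [(1 3 4; 0 -2 2)], sign=+1
⇒ 4πI² = 4/7
I = (+1)√(4/7/(4π)) = 0.21324362

0.213244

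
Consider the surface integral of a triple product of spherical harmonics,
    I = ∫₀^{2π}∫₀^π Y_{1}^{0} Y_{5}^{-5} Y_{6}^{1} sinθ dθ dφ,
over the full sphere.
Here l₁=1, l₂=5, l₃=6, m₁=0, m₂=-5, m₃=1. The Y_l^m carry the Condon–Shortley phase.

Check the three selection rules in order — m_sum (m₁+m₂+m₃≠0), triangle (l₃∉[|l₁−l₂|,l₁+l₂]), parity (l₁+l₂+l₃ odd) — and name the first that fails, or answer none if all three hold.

m_sum

Σmᵢ = -4  ✗
l₃∈[|l₁−l₂|,l₁+l₂]=[4,6], have l₃=6
Σlᵢ = 12 ⇒ even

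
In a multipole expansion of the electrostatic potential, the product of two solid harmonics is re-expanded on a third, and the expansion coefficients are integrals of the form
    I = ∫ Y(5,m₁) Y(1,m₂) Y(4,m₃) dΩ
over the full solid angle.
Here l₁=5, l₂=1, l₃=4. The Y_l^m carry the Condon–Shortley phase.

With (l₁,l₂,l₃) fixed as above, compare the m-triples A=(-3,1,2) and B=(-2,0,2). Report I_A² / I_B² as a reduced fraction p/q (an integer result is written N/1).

Same 5,1,4: normalisation and zero-m 3j drop out of the ratio.
A: Δ: 2! 8! 0! / 11! → 1/495; sum: t=2:+1/2880 = 1/2880; 3j²(5 1 4; -3 1 2) = Δ·Π!·Σ² = 28/495  (sign +1)
B: Δ: 2! 8! 0! / 11! → 1/495; sum: t=1:−1/1440 = -1/1440; 3j²(5 1 4; -2 0 2) = Δ·Π!·Σ² = 7/165  (sign -1)
I_A²/I_B² = (28/495)/(7/165) = 4/3

4/3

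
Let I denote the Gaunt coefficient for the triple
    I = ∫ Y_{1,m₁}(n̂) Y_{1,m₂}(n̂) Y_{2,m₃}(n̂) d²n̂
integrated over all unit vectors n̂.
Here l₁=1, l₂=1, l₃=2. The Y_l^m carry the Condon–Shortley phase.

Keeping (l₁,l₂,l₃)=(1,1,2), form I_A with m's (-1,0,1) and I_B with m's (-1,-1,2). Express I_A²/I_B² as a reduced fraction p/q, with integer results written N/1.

Same 1,1,2: normalisation and zero-m 3j drop out of the ratio.
A: Δ: 0! 2! 2! / 5! → 1/30; sum: t=0:+1/2 = 1/2; 3j²(1 1 2; -1 0 1) = Δ·Π!·Σ² = 1/10  (sign -1)
B: Δ: 0! 2! 2! / 5! → 1/30; sum: t=0:+1/4 = 1/4; 3j²(1 1 2; -1 -1 2) = Δ·Π!·Σ² = 1/5  (sign +1)
I_A²/I_B² = (1/10)/(1/5) = 1/2

1/2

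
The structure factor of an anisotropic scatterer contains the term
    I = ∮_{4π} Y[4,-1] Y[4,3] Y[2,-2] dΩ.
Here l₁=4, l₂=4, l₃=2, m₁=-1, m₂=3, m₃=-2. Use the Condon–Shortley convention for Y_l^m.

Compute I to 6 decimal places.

0.159270

Rules hold: Σm=0, L=10 even, 0≤2≤8.
N = 9·9·5 = 405
Δ = 6!·2!·2!/11! = 1/13860
Racah Σ t=2..4: t=2:+1/192 t=3:−1/36 t=4:+1/192 = -5/288
⇒ 3j(4 4 2; 0 0 0)² = 20/693, sgn -1
Racah Σ t=5..5: t=5:−1/480 = -1/480
⇒ 3j(4 4 2; -1 3 -2)² = 3/110, sgn -1
4πI² = N·(3j₀)²·(3jₘ)² = 270/847
I = +1·√(0.318772/4π) = 0.15927046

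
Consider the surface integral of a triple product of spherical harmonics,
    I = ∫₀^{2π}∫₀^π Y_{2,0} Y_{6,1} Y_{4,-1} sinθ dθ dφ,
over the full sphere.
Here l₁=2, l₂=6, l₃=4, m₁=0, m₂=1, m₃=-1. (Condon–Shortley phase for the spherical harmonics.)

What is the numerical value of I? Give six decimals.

m-sum 0 ✓  L=12 even ✓  4≤4≤8 ✓
Π(2lᵢ+1) = 5×13×9 = 585
triangle coeff Δ(2,6,4) = 1/6435
Σ_t [2,2]: t=2:+1/2304 = 1/2304
(3j)²=5/143 [(2 6 4; 0 0 0)], sign=+1
Σ_t [2,2]: t=2:+1/2880 = 1/2880
(3j)²=14/429 [(2 6 4; 0 1 -1)], sign=-1
⇒ 4πI² = 1050/1573
I = (-1)√(1050/1573/(4π)) = -0.23047581

-0.230476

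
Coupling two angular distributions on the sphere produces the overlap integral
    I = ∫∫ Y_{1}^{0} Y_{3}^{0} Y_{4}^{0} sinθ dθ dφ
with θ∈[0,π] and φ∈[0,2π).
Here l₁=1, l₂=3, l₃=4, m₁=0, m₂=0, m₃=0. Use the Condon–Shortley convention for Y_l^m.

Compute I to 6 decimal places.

Rules hold: Σm=0, L=8 even, 2≤4≤4.
N = 3·7·9 = 189
Δ = 0!·2!·6!/9! = 1/252
Racah Σ t=0..0: t=0:+1/36 = 1/36
⇒ 3j(1 3 4; 0 0 0)² = 4/63, sgn +1
(m-triple is (0,0,0) — same symbol as above.)
4πI² = N·(3j₀)²·(3jₘ)² = 16/21
I = +1·√(0.761905/4π) = 0.24623252

0.246233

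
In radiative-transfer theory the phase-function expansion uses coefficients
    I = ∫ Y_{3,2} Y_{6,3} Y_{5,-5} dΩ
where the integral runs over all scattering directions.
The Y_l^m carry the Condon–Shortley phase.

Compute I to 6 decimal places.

0.088266

Checks pass: Σm=0; 14 even; l₃=5∈[3,9].
(2·3+1)(2·6+1)(2·5+1) = 1001
Δ: 4! 2! 8! / 15! → 1/675675
sum: t=1:−1/8640 t=2:+1/2304 t=3:−1/8640 = 7/34560
3j²(3 6 5; 0 0 0) = Δ·Π!·Σ² = 7/429  (sign -1)
sum: t=1:−1/483840 = -1/483840
3j²(3 6 5; 2 3 -5) = Δ·Π!·Σ² = 6/1001  (sign -1)
combine: 4πI² = 1001·7/429·6/1001 = 14/143
take √, sign +1: I = 0.08826552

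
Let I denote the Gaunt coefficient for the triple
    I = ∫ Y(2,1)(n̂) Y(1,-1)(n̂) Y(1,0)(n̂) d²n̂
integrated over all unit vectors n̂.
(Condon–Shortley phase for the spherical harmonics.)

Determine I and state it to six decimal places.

-0.218510

Rules hold: Σm=0, L=4 even, 1≤1≤3.
N = 5·3·3 = 45
Δ = 2!·2!·0!/5! = 1/30
Racah Σ t=1..1: t=1:−1/1 = -1/1
⇒ 3j(2 1 1; 0 0 0)² = 2/15, sgn +1
Racah Σ t=0..0: t=0:+1/2 = 1/2
⇒ 3j(2 1 1; 1 -1 0)² = 1/10, sgn -1
4πI² = N·(3j₀)²·(3jₘ)² = 3/5
I = -1·√(0.6/4π) = -0.21850969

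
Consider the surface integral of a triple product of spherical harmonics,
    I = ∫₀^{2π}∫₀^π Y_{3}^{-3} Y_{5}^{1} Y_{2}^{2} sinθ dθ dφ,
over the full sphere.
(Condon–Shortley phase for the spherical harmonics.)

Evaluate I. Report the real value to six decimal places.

Rules hold: Σm=0, L=10 even, 2≤2≤8.
N = 7·11·5 = 385
Δ = 6!·0!·4!/11! = 1/2310
Racah Σ t=3..3: t=3:−1/144 = -1/144
⇒ 3j(3 5 2; 0 0 0)² = 10/231, sgn -1
Racah Σ t=6..6: t=6:+1/17280 = 1/17280
⇒ 3j(3 5 2; -3 1 2)² = 1/2310, sgn +1
4πI² = N·(3j₀)²·(3jₘ)² = 5/693
I = -1·√(0.00721501/4π) = -0.02396147

-0.023961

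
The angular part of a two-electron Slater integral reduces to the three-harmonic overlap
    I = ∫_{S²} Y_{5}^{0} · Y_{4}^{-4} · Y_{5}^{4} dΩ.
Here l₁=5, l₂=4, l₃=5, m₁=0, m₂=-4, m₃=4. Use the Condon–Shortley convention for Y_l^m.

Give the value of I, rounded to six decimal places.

0.130198

m-sum 0 ✓  L=14 even ✓  1≤5≤9 ✓
Π(2lᵢ+1) = 11×9×11 = 1089
triangle coeff Δ(5,4,5) = 1/3153150
Σ_t [0,4]: t=0:+1/69120 t=1:−1/1728 t=2:+1/576 t=3:−1/1728 t=4:+1/69120 = 7/11520
(3j)²=2/143 [(5 4 5; 0 0 0)], sign=-1
Σ_t [0,0]: t=0:+1/69120 = 1/69120
(3j)²=2/143 [(5 4 5; 0 -4 4)], sign=-1
⇒ 4πI² = 36/169
I = (+1)√(36/169/(4π)) = 0.13019760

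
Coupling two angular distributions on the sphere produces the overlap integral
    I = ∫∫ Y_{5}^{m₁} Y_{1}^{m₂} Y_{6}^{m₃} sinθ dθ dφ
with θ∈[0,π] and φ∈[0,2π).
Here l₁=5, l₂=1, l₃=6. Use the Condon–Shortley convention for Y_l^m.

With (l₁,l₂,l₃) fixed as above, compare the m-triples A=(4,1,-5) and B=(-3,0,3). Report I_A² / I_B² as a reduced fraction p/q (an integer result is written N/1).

55/27

l's match ⇒ only the (l;m) 3-j factors differ between A and B.
A: triangle coeff Δ(5,1,6) = 1/858; Σ_t [0,0]: t=0:+1/725760 = 1/725760; (3j)²=5/78 [(5 1 6; 4 1 -5)], sign=-1
B: triangle coeff Δ(5,1,6) = 1/858; Σ_t [0,0]: t=0:+1/80640 = 1/80640; (3j)²=9/286 [(5 1 6; -3 0 3)], sign=-1
I_A²/I_B² = (5/78)/(9/286) = 55/27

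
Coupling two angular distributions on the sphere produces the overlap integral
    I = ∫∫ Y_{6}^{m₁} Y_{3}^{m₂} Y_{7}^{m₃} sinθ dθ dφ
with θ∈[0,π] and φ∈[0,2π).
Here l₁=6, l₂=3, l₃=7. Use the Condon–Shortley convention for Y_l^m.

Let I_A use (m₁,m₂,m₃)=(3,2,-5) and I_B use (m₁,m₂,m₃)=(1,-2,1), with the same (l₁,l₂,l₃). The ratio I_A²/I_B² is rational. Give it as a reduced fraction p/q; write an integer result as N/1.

4125/4802

Same 6,3,7: normalisation and zero-m 3j drop out of the ratio.
A: Δ: 2! 10! 4! / 17! → 1/2042040; sum: t=1:−1/1935360 t=2:+1/4354560 = -1/3483648; 3j²(6 3 7; 3 2 -5) = Δ·Π!·Σ² = 125/12376  (sign -1)
B: Δ: 2! 10! 4! / 17! → 1/2042040; sum: t=0:+1/172800 t=1:−1/414720 = 7/2073600; 3j²(6 3 7; 1 -2 1) = Δ·Π!·Σ² = 343/29172  (sign +1)
I_A²/I_B² = (125/12376)/(343/29172) = 4125/4802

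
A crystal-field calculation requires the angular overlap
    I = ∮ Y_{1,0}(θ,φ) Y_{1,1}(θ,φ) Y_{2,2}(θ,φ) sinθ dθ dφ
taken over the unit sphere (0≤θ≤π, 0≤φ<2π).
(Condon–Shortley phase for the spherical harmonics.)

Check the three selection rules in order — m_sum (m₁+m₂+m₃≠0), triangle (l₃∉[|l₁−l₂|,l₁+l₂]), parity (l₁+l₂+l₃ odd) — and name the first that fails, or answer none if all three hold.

Σmᵢ = 3  ✗
l₃∈[|l₁−l₂|,l₁+l₂]=[0,2], have l₃=2
Σlᵢ = 4 ⇒ even

m_sum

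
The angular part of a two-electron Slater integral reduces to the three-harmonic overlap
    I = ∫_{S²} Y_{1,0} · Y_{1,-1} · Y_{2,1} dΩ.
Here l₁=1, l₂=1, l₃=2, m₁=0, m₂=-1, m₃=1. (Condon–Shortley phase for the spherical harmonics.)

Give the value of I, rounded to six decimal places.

-0.218510

Rules hold: Σm=0, L=4 even, 0≤2≤2.
N = 3·3·5 = 45
Δ = 0!·2!·2!/5! = 1/30
Racah Σ t=0..0: t=0:+1/1 = 1/1
⇒ 3j(1 1 2; 0 0 0)² = 2/15, sgn +1
Racah Σ t=0..0: t=0:+1/2 = 1/2
⇒ 3j(1 1 2; 0 -1 1)² = 1/10, sgn -1
4πI² = N·(3j₀)²·(3jₘ)² = 3/5
I = -1·√(0.6/4π) = -0.21850969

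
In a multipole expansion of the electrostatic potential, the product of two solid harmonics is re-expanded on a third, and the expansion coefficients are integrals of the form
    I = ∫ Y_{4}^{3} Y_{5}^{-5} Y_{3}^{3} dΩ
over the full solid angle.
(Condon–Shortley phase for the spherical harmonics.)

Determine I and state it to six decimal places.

0.000000

3 − 5 + 3 = 1 ≠ 0: azimuthal integral kills it; I = 0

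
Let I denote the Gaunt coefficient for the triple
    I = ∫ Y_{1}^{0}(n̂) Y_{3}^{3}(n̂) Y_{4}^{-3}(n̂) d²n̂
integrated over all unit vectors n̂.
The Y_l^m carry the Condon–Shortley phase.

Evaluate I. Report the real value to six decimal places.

m-sum 0 ✓  L=8 even ✓  2≤4≤4 ✓
Π(2lᵢ+1) = 3×7×9 = 189
triangle coeff Δ(1,3,4) = 1/252
Σ_t [0,0]: t=0:+1/36 = 1/36
(3j)²=4/63 [(1 3 4; 0 0 0)], sign=+1
Σ_t [0,0]: t=0:+1/720 = 1/720
(3j)²=1/36 [(1 3 4; 0 3 -3)], sign=-1
⇒ 4πI² = 1/3
I = (-1)√(1/3/(4π)) = -0.16286750

-0.162868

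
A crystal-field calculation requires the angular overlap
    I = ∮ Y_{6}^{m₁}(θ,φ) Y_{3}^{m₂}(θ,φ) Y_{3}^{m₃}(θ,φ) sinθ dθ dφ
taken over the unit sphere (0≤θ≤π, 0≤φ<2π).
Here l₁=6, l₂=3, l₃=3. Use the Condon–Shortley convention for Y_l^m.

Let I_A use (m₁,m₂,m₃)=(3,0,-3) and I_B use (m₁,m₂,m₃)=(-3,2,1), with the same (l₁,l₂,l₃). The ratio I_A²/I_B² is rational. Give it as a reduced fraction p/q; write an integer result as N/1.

2/9

Shared (l₁,l₂,l₃)=(6,3,3): N and (l;000)² cancel in I_A²/I_B².
A: Δ = 6!·6!·0!/13! = 1/12012; Racah Σ t=3..3: t=3:−1/25920 = -1/25920; ⇒ 3j(6 3 3; 3 0 -3)² = 1/143, sgn -1
B: Δ = 6!·6!·0!/13! = 1/12012; Racah Σ t=5..5: t=5:−1/5760 = -1/5760; ⇒ 3j(6 3 3; -3 2 1)² = 9/286, sgn -1
I_A²/I_B² = (1/143)/(9/286) = 2/9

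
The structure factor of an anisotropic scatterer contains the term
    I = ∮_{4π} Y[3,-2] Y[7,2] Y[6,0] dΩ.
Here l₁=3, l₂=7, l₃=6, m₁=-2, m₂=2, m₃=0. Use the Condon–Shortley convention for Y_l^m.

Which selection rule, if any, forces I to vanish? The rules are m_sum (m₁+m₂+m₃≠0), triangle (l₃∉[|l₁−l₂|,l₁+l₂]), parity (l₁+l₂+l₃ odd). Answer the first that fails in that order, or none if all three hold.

azimuthal sum: -2 + 2 + 0 = 0  ✓
4 ≤ 6 ≤ 10 (triangle on l)  ✓
L = 3 + 7 + 6 = 16 (even)  ✓

none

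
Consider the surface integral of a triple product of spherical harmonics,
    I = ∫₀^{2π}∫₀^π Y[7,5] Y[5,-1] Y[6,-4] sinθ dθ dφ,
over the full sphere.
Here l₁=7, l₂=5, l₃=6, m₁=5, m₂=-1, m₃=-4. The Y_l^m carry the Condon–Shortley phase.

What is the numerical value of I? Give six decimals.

0.109766

Rules hold: Σm=0, L=18 even, 2≤6≤12.
N = 15·11·13 = 2145
Δ = 6!·8!·4!/19! = 1/174594420
Racah Σ t=1..5: t=1:−1/4147200 t=2:+1/207360 t=3:−1/82944 t=4:+1/207360 t=5:−1/4147200 = -1/345600
⇒ 3j(7 5 6; 0 0 0)² = 420/46189, sgn -1
Racah Σ t=0..2: t=0:+1/24883200 t=1:−1/3628800 t=2:+1/7741440 = -37/348364800
⇒ 3j(7 5 6; 5 -1 -4)² = 1369/176358, sgn -1
4πI² = N·(3j₀)²·(3jₘ)² = 205350/1356277
I = +1·√(0.151407/4π) = 0.10976610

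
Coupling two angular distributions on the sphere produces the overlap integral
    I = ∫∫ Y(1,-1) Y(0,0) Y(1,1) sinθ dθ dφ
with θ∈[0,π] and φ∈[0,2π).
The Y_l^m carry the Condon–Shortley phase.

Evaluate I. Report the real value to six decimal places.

-0.282095

Checks pass: Σm=0; 2 even; l₃=1∈[1,1].
(2·1+1)(2·0+1)(2·1+1) = 9
Δ: 0! 2! 0! / 3! → 1/3
sum: t=0:+1/1 = 1/1
3j²(1 0 1; 0 0 0) = Δ·Π!·Σ² = 1/3  (sign -1)
sum: t=0:+1/2 = 1/2
3j²(1 0 1; -1 0 1) = Δ·Π!·Σ² = 1/3  (sign +1)
combine: 4πI² = 9·1/3·1/3 = 1/1
take √, sign -1: I = -0.28209479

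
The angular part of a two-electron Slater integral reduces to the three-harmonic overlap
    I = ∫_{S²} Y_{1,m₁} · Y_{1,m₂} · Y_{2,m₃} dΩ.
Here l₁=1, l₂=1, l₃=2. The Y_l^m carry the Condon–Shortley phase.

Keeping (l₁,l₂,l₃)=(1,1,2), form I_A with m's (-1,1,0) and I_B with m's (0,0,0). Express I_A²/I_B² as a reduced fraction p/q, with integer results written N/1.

1/4

l's match ⇒ only the (l;m) 3-j factors differ between A and B.
A: triangle coeff Δ(1,1,2) = 1/30; Σ_t [0,0]: t=0:+1/4 = 1/4; (3j)²=1/30 [(1 1 2; -1 1 0)], sign=+1
B: triangle coeff Δ(1,1,2) = 1/30; Σ_t [0,0]: t=0:+1/1 = 1/1; (3j)²=2/15 [(1 1 2; 0 0 0)], sign=+1
I_A²/I_B² = (1/30)/(2/15) = 1/4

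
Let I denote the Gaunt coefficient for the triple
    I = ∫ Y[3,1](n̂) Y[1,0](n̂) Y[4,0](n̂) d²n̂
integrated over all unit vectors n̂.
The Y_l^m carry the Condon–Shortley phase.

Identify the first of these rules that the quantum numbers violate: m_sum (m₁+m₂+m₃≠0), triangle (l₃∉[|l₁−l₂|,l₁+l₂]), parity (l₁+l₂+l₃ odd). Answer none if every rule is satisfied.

Σmᵢ = 1  ✗
l₃∈[|l₁−l₂|,l₁+l₂]=[2,4], have l₃=4
Σlᵢ = 8 ⇒ even

m_sum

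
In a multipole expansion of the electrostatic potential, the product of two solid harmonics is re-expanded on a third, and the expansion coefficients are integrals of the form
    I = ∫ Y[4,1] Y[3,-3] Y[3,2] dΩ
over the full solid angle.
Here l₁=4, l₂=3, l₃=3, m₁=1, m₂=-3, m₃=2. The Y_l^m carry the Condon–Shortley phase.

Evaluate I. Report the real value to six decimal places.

m-sum 0 ✓  L=10 even ✓  1≤3≤7 ✓
Π(2lᵢ+1) = 9×7×7 = 441
triangle coeff Δ(4,3,3) = 1/34650
Σ_t [1,3]: t=1:−1/72 t=2:+1/16 t=3:−1/72 = 5/144
(3j)²=2/77 [(4 3 3; 0 0 0)], sign=-1
Σ_t [0,0]: t=0:+1/288 = 1/288
(3j)²=5/231 [(4 3 3; 1 -3 2)], sign=-1
⇒ 4πI² = 30/121
I = (+1)√(30/121/(4π)) = 0.14046335

0.140463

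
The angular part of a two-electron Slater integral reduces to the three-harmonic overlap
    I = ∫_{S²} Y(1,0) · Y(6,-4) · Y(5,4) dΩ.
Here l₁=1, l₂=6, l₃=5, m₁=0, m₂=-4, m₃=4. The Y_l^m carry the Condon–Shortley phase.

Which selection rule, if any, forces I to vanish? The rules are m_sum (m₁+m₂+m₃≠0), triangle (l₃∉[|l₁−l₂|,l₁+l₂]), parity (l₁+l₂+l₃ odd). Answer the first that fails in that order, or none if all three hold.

none

azimuthal sum: 0 − 4 + 4 = 0  ✓
5 ≤ 5 ≤ 7 (triangle on l)  ✓
L = 1 + 6 + 5 = 12 (even)  ✓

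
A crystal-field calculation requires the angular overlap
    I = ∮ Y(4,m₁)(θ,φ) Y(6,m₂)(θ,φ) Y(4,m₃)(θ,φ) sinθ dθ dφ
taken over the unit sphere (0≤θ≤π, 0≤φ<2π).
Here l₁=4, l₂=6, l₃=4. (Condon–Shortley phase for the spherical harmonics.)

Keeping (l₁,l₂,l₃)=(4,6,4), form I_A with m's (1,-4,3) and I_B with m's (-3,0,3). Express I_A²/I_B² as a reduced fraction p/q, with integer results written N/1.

18/289

Same 4,6,4: normalisation and zero-m 3j drop out of the ratio.
A: Δ: 6! 2! 6! / 15! → 1/1261260; sum: t=1:−1/28800 t=2:+1/34560 = -1/172800; 3j²(4 6 4; 1 -4 3) = Δ·Π!·Σ² = 1/1430  (sign +1)
B: Δ: 6! 2! 6! / 15! → 1/1261260; sum: t=5:−1/28800 t=6:+1/518400 = -17/518400; 3j²(4 6 4; -3 0 3) = Δ·Π!·Σ² = 289/25740  (sign +1)
I_A²/I_B² = (1/1430)/(289/25740) = 18/289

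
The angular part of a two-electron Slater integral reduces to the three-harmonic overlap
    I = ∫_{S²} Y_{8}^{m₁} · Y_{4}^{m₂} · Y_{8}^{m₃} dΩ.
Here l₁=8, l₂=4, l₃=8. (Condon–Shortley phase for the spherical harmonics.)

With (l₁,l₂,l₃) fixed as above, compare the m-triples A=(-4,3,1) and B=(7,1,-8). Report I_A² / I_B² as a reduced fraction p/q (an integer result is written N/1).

275/676

l's match ⇒ only the (l;m) 3-j factors differ between A and B.
A: triangle coeff Δ(8,4,8) = 1/185175900; Σ_t [3,4]: t=3:−1/313528320 t=4:+1/139345920 = 1/250822656; (3j)²=1375/151164 [(8 4 8; -4 3 1)], sign=-1
B: triangle coeff Δ(8,4,8) = 1/185175900; Σ_t [1,1]: t=1:−1/68976230400 = -1/68976230400; (3j)²=65/2907 [(8 4 8; 7 1 -8)], sign=-1
I_A²/I_B² = (1375/151164)/(65/2907) = 275/676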